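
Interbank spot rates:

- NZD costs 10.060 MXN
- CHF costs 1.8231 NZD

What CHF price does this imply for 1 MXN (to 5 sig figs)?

MXN/CHF = 0.054524

1 MXN ÷ 10.060 = 0.0994036 NZD
0.0994036 NZD ÷ 1.8231 = 0.0545245 CHF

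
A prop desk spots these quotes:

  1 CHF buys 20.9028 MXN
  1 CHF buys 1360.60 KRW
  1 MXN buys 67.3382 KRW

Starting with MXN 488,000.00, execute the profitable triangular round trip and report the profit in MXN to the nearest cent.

Profitable loop is MXN → KRW → CHF → MXN:
MXN 488,000.00 × 67.3382 = KRW 32,861,042
KRW 32,861,042 ÷ 1360.60 = CHF 24,151.88
CHF 24,151.88 × 20.9028 = MXN 504,841.82
Profit = MXN 504,841.82 − MXN 488,000.00

Profit: MXN 16,841.82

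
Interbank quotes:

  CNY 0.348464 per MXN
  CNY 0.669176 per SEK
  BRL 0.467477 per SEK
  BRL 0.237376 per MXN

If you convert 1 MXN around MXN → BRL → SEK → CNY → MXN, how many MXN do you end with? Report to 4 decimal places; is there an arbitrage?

Around MXN → BRL → SEK → CNY → MXN: 1 × 0.237376 ÷ 0.467477 × 0.669176 ÷ 0.348464 = 0.975122
Product < 1; profitable direction is MXN → CNY → SEK → BRL → MXN.

0.9751 (arbitrage exists)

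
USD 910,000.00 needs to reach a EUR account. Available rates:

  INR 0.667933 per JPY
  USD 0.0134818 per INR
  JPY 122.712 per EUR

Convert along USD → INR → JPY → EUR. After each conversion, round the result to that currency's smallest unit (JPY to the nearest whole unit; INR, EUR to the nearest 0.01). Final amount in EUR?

EUR 823,518.91

USD 910,000.00 ÷ 0.0134818 = INR 67,498,405.26
INR 67,498,405.26 ÷ 0.667933 = JPY 101,055,653
JPY 101,055,653 ÷ 122.712 = EUR 823,518.91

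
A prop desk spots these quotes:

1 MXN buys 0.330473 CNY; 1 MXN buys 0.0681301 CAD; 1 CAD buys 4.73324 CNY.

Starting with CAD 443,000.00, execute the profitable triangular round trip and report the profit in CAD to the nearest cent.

Profit: CAD 10,985.68

Profitable loop is CAD → MXN → CNY → CAD:
CAD 443,000.00 ÷ 0.0681301 = MXN 6,502,265.52
MXN 6,502,265.52 × 0.330473 = CNY 2,148,823.19
CNY 2,148,823.19 ÷ 4.73324 = CAD 453,985.68
Profit = CAD 453,985.68 − CAD 443,000.00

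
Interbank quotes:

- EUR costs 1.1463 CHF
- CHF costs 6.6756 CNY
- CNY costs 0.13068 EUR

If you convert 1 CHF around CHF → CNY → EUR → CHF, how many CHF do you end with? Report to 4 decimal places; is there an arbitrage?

1.0000 (no arbitrage)

Around CHF → CNY → EUR → CHF: 1 × 6.6756 × 0.13068 × 1.1463 = 0.999995
Product ≈ 1 (deviation 0.001%, within rounding noise).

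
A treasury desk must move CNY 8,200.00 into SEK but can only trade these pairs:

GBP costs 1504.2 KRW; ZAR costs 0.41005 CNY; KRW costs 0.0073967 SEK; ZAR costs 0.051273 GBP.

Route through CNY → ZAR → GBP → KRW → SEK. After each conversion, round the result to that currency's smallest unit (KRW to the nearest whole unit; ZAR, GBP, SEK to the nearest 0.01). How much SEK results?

SEK 11,407.94

CNY 8,200.00 ÷ 0.41005 = ZAR 19,997.56
ZAR 19,997.56 × 0.051273 = GBP 1,025.33
GBP 1,025.33 × 1504.2 = KRW 1,542,301
KRW 1,542,301 × 0.0073967 = SEK 11,407.94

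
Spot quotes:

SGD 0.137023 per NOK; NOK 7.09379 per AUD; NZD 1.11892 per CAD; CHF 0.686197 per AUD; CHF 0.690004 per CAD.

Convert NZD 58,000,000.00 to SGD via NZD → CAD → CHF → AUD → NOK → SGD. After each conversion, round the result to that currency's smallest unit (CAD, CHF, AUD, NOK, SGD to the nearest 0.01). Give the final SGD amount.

NZD 58,000,000.00 ÷ 1.11892 = CAD 51,835,698.71
CAD 51,835,698.71 × 0.690004 = CHF 35,766,839.45
CHF 35,766,839.45 ÷ 0.686197 = AUD 52,123,281.58
AUD 52,123,281.58 × 7.09379 = NOK 369,751,613.64
NOK 369,751,613.64 × 0.137023 = SGD 50,664,475.36

SGD 50,664,475.36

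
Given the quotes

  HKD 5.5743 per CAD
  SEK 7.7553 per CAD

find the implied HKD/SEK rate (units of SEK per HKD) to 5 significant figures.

HKD/SEK = 1.3913

1 HKD ÷ 5.5743 = 0.179395 CAD
0.179395 CAD × 7.7553 = 1.39126 SEK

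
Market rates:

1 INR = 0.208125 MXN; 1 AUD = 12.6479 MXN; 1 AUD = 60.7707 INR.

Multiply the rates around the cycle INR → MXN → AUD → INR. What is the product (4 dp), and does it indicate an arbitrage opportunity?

Around INR → MXN → AUD → INR: 1 × 0.208125 ÷ 12.6479 × 60.7707 = 1.000000
Product ≈ 1 (deviation 0.000%, within rounding noise).

1.0000 (no arbitrage)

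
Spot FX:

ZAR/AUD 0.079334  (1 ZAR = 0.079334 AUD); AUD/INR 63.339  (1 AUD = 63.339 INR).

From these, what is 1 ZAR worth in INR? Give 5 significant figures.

ZAR/INR = 5.0249

1 ZAR × 0.079334 = 0.079334 AUD
0.079334 AUD × 63.339 = 5.02494 INR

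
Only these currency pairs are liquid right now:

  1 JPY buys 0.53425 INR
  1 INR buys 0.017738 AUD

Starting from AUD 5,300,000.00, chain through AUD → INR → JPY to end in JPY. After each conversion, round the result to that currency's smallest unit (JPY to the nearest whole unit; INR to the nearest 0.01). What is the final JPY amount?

AUD 5,300,000.00 ÷ 0.017738 = INR 298,793,550.57
INR 298,793,550.57 ÷ 0.53425 = JPY 559,276,651

JPY 559,276,651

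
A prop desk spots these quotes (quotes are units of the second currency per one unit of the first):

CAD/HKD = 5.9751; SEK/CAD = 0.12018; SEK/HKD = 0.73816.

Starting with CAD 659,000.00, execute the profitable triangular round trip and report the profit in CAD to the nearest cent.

Profitable loop is CAD → SEK → HKD → CAD:
CAD 659,000.00 ÷ 0.12018 = SEK 5,483,441.50
SEK 5,483,441.50 × 0.73816 = HKD 4,047,657.18
HKD 4,047,657.18 ÷ 5.9751 = CAD 677,420.83
Profit = CAD 677,420.83 − CAD 659,000.00

Profit: CAD 18,420.83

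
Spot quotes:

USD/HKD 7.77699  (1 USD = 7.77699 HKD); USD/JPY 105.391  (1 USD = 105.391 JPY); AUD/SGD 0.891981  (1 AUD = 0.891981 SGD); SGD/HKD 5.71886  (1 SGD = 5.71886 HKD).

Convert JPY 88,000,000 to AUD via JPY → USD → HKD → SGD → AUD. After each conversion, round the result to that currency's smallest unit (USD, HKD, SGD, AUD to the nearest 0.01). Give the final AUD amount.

AUD 1,272,991.84

JPY 88,000,000 ÷ 105.391 = USD 834,985.91
USD 834,985.91 × 7.77699 = HKD 6,493,677.07
HKD 6,493,677.07 ÷ 5.71886 = SGD 1,135,484.53
SGD 1,135,484.53 ÷ 0.891981 = AUD 1,272,991.84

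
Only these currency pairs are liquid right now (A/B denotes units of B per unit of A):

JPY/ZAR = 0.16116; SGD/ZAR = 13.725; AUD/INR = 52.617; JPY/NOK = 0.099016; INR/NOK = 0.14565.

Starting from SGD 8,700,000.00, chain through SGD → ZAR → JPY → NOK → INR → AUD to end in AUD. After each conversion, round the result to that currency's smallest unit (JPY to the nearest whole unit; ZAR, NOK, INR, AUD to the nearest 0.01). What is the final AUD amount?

AUD 9,572,891.87

SGD 8,700,000.00 × 13.725 = ZAR 119,407,500.00
ZAR 119,407,500.00 ÷ 0.16116 = JPY 740,925,168
JPY 740,925,168 × 0.099016 = NOK 73,363,446.43
NOK 73,363,446.43 ÷ 0.14565 = INR 503,696,851.56
INR 503,696,851.56 ÷ 52.617 = AUD 9,572,891.87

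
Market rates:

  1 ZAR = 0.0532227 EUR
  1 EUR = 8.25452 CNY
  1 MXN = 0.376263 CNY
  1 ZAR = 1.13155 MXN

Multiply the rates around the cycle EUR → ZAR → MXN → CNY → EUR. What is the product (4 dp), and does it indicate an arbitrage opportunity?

0.9691 (arbitrage exists)

Around EUR → ZAR → MXN → CNY → EUR: 1 ÷ 0.0532227 × 1.13155 × 0.376263 ÷ 8.25452 = 0.969118
Product < 1; profitable direction is EUR → CNY → MXN → ZAR → EUR.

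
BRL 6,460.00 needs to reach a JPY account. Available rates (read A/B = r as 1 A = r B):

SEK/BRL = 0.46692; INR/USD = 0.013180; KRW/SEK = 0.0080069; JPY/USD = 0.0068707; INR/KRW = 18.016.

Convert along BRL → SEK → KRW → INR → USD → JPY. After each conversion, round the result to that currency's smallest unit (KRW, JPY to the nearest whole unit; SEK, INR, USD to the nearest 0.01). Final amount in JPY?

JPY 183,984

BRL 6,460.00 ÷ 0.46692 = SEK 13,835.35
SEK 13,835.35 ÷ 0.0080069 = KRW 1,727,928
KRW 1,727,928 ÷ 18.016 = INR 95,910.75
INR 95,910.75 × 0.013180 = USD 1,264.10
USD 1,264.10 ÷ 0.0068707 = JPY 183,984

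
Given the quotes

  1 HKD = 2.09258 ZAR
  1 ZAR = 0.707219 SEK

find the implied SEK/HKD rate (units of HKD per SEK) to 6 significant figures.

1 SEK ÷ 0.707219 = 1.41399 ZAR
1.41399 ZAR ÷ 2.09258 = 0.675716 HKD

SEK/HKD = 0.675716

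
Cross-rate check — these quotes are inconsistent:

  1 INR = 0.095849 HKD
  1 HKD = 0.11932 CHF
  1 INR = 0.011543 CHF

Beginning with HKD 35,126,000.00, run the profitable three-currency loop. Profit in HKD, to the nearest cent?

Profit: HKD 326,475.19

Profitable loop is HKD → INR → CHF → HKD:
HKD 35,126,000.00 ÷ 0.095849 = INR 366,472,263.66
INR 366,472,263.66 × 0.011543 = CHF 4,230,189.34
CHF 4,230,189.34 ÷ 0.11932 = HKD 35,452,475.19
Profit = HKD 35,452,475.19 − HKD 35,126,000.00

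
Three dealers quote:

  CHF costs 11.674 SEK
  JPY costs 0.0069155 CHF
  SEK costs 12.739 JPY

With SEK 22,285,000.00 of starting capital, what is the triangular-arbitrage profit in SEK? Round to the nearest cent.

Profit: SEK 633,767.06

Profitable loop is SEK → JPY → CHF → SEK:
SEK 22,285,000.00 × 12.739 = JPY 283,888,615
JPY 283,888,615 × 0.0069155 = CHF 1,963,231.72
CHF 1,963,231.72 × 11.674 = SEK 22,918,767.06
Profit = SEK 22,918,767.06 − SEK 22,285,000.00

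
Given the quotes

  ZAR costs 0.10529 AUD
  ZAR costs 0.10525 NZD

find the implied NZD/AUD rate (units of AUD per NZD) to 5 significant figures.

NZD/AUD = 1.0004

1 NZD ÷ 0.10525 = 9.50119 ZAR
9.50119 ZAR × 0.10529 = 1.00038 AUD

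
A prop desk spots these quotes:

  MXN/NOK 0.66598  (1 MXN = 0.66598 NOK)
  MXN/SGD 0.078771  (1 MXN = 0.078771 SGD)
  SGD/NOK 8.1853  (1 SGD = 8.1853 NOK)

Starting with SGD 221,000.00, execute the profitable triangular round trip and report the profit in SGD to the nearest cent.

Profit: SGD 7,271.92

Profitable loop is SGD → MXN → NOK → SGD:
SGD 221,000.00 ÷ 0.078771 = MXN 2,805,601.05
MXN 2,805,601.05 × 0.66598 = NOK 1,868,474.18
NOK 1,868,474.18 ÷ 8.1853 = SGD 228,271.92
Profit = SGD 228,271.92 − SGD 221,000.00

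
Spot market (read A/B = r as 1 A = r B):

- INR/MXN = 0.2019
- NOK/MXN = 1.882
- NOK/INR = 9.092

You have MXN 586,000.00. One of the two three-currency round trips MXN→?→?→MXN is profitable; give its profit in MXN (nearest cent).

Profitable loop is MXN → INR → NOK → MXN:
MXN 586,000.00 ÷ 0.2019 = INR 2,902,426.94
INR 2,902,426.94 ÷ 9.092 = NOK 319,228.66
NOK 319,228.66 × 1.882 = MXN 600,788.33
Profit = MXN 600,788.33 − MXN 586,000.00

Profit: MXN 14,788.33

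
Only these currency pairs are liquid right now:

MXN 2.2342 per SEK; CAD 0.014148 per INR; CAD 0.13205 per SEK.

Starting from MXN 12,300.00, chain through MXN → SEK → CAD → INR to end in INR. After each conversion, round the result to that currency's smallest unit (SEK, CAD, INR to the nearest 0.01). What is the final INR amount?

MXN 12,300.00 ÷ 2.2342 = SEK 5,505.33
SEK 5,505.33 × 0.13205 = CAD 726.98
CAD 726.98 ÷ 0.014148 = INR 51,383.94

INR 51,383.94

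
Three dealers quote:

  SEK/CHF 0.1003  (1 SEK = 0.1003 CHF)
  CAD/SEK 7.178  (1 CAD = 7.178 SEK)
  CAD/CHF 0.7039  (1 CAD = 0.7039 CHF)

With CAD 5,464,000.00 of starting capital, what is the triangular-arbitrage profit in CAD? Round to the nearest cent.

Profitable loop is CAD → SEK → CHF → CAD:
CAD 5,464,000.00 × 7.178 = SEK 39,220,592.00
SEK 39,220,592.00 × 0.1003 = CHF 3,933,825.38
CHF 3,933,825.38 ÷ 0.7039 = CAD 5,588,613.98
Profit = CAD 5,588,613.98 − CAD 5,464,000.00

Profit: CAD 124,613.98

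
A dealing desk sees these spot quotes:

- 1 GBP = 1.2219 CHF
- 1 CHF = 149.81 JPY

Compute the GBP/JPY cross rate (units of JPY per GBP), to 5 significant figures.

1 GBP × 1.2219 = 1.2219 CHF
1.2219 CHF × 149.81 = 183.053 JPY

GBP/JPY = 183.05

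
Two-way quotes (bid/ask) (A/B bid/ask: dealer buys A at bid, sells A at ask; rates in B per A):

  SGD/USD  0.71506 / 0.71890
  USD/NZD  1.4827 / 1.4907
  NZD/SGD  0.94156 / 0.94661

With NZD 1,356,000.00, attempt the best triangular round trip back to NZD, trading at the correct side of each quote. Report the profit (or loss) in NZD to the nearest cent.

Best loop NZD → SGD → USD → NZD:
NZD 1,356,000.00 × 0.94156 (sell NZD at bid) = SGD 1,276,755.36
SGD 1,276,755.36 × 0.71506 (sell SGD at bid) = USD 912,956.69
USD 912,956.69 × 1.4827 (sell USD at bid) = NZD 1,353,640.88

Net result: NZD -2,359.12 (no profitable arbitrage after spreads)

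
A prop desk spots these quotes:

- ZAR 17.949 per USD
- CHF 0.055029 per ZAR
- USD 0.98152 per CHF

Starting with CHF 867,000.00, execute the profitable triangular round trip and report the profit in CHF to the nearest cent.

Profitable loop is CHF → ZAR → USD → CHF:
CHF 867,000.00 ÷ 0.055029 = ZAR 15,755,329.01
ZAR 15,755,329.01 ÷ 17.949 = USD 877,783.11
USD 877,783.11 ÷ 0.98152 = CHF 894,309.96
Profit = CHF 894,309.96 − CHF 867,000.00

Profit: CHF 27,309.96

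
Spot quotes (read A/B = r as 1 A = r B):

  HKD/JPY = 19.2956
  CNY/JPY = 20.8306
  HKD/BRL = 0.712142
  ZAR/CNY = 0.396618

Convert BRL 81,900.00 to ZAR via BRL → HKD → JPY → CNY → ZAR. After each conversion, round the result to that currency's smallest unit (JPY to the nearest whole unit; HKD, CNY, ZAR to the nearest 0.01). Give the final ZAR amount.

BRL 81,900.00 ÷ 0.712142 = HKD 115,005.15
HKD 115,005.15 × 19.2956 = JPY 2,219,093
JPY 2,219,093 ÷ 20.8306 = CNY 106,530.44
CNY 106,530.44 ÷ 0.396618 = ZAR 268,597.09

ZAR 268,597.09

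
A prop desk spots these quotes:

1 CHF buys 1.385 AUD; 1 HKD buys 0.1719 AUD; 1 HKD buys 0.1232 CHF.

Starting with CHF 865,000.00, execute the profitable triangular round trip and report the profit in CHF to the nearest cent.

Profit: CHF 6,427.99

Profitable loop is CHF → HKD → AUD → CHF:
CHF 865,000.00 ÷ 0.1232 = HKD 7,021,103.90
HKD 7,021,103.90 × 0.1719 = AUD 1,206,927.76
AUD 1,206,927.76 ÷ 1.385 = CHF 871,427.99
Profit = CHF 871,427.99 − CHF 865,000.00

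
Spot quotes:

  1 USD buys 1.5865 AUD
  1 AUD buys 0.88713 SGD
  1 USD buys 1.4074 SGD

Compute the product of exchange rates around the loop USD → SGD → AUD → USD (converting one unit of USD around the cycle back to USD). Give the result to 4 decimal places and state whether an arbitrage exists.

1.0000 (no arbitrage)

Around USD → SGD → AUD → USD: 1 × 1.4074 ÷ 0.88713 ÷ 1.5865 = 0.999977
Product ≈ 1 (deviation 0.002%, within rounding noise).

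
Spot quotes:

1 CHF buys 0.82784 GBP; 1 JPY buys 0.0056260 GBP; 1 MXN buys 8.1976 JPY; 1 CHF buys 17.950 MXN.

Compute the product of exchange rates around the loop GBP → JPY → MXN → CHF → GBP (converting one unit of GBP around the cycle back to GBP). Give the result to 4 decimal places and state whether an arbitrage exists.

1.0000 (no arbitrage)

Around GBP → JPY → MXN → CHF → GBP: 1 ÷ 0.0056260 ÷ 8.1976 ÷ 17.950 × 0.82784 = 0.999990
Product ≈ 1 (deviation 0.001%, within rounding noise).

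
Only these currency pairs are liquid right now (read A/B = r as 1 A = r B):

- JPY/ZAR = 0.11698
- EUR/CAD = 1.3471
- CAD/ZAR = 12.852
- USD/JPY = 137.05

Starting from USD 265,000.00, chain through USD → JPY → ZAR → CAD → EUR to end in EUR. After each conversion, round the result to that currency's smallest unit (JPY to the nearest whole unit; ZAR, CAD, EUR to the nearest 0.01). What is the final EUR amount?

USD 265,000.00 × 137.05 = JPY 36,318,250
JPY 36,318,250 × 0.11698 = ZAR 4,248,508.88
ZAR 4,248,508.88 ÷ 12.852 = CAD 330,571.81
CAD 330,571.81 ÷ 1.3471 = EUR 245,395.15

EUR 245,395.15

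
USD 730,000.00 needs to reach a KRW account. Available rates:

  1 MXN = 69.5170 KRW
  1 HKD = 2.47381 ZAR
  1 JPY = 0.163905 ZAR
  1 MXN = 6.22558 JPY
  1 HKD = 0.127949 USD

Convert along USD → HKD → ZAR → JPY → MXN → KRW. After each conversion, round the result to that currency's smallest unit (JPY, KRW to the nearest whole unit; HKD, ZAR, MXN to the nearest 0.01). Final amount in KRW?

USD 730,000.00 ÷ 0.127949 = HKD 5,705,398.24
HKD 5,705,398.24 × 2.47381 = ZAR 14,114,071.22
ZAR 14,114,071.22 ÷ 0.163905 = JPY 86,111,291
JPY 86,111,291 ÷ 6.22558 = MXN 13,831,850.37
MXN 13,831,850.37 × 69.5170 = KRW 961,548,742

KRW 961,548,742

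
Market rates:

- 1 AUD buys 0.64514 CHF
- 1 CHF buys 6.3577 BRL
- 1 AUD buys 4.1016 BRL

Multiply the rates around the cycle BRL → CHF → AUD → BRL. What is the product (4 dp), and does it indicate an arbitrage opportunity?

1.0000 (no arbitrage)

Around BRL → CHF → AUD → BRL: 1 ÷ 6.3577 ÷ 0.64514 × 4.1016 = 0.999998
Product ≈ 1 (deviation 0.000%, within rounding noise).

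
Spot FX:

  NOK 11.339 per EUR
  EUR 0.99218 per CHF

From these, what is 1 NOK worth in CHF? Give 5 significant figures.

1 NOK ÷ 11.339 = 0.0881912 EUR
0.0881912 EUR ÷ 0.99218 = 0.0888863 CHF

NOK/CHF = 0.088886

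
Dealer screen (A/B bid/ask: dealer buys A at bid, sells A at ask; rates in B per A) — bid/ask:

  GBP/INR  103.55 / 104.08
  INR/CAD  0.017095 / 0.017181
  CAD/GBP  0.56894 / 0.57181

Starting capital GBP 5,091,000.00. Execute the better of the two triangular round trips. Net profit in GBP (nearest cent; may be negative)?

Net profit: GBP 36,300.53

Best loop GBP → INR → CAD → GBP:
GBP 5,091,000.00 × 103.55 (sell GBP at bid) = INR 527,173,050.00
INR 527,173,050.00 × 0.017095 (sell INR at bid) = CAD 9,012,023.29
CAD 9,012,023.29 × 0.56894 (sell CAD at bid) = GBP 5,127,300.53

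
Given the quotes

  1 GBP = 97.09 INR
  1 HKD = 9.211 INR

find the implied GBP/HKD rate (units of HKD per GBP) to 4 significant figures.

1 GBP × 97.09 = 97.09 INR
97.09 INR ÷ 9.211 = 10.5407 HKD

GBP/HKD = 10.54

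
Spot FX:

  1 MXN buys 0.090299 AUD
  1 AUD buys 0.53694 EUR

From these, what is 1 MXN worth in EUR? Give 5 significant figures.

MXN/EUR = 0.048485

1 MXN × 0.090299 = 0.090299 AUD
0.090299 AUD × 0.53694 = 0.0484851 EUR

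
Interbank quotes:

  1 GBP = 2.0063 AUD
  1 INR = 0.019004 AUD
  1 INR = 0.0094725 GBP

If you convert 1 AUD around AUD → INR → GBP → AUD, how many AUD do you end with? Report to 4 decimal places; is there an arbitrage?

Around AUD → INR → GBP → AUD: 1 ÷ 0.019004 × 0.0094725 × 2.0063 = 1.000036
Product ≈ 1 (deviation 0.004%, within rounding noise).

1.0000 (no arbitrage)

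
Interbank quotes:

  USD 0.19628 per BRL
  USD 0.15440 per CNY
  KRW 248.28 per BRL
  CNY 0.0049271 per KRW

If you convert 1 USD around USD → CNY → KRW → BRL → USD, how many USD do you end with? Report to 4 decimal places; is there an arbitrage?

1.0392 (arbitrage exists)

Around USD → CNY → KRW → BRL → USD: 1 ÷ 0.15440 ÷ 0.0049271 ÷ 248.28 × 0.19628 = 1.039192
Product > 1; profitable direction is USD → CNY → KRW → BRL → USD.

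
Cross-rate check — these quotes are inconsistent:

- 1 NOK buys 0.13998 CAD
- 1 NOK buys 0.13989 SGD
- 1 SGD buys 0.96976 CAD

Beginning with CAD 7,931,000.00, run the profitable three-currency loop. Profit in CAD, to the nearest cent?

Profitable loop is CAD → SGD → NOK → CAD:
CAD 7,931,000.00 ÷ 0.96976 = SGD 8,178,312.16
SGD 8,178,312.16 ÷ 0.13989 = NOK 58,462,450.21
NOK 58,462,450.21 × 0.13998 = CAD 8,183,573.78
Profit = CAD 8,183,573.78 − CAD 7,931,000.00

Profit: CAD 252,573.78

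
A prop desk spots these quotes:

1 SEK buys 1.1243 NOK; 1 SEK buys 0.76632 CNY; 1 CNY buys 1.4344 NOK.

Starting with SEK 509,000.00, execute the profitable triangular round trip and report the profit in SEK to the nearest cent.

Profitable loop is SEK → NOK → CNY → SEK:
SEK 509,000.00 × 1.1243 = NOK 572,268.70
NOK 572,268.70 ÷ 1.4344 = CNY 398,960.33
CNY 398,960.33 ÷ 0.76632 = SEK 520,618.45
Profit = SEK 520,618.45 − SEK 509,000.00

Profit: SEK 11,618.45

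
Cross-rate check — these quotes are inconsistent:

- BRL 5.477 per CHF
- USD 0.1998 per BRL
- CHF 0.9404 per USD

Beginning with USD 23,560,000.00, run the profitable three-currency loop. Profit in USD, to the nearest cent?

Profit: USD 685,220.12

Profitable loop is USD → CHF → BRL → USD:
USD 23,560,000.00 × 0.9404 = CHF 22,155,824.00
CHF 22,155,824.00 × 5.477 = BRL 121,347,448.05
BRL 121,347,448.05 × 0.1998 = USD 24,245,220.12
Profit = USD 24,245,220.12 − USD 23,560,000.00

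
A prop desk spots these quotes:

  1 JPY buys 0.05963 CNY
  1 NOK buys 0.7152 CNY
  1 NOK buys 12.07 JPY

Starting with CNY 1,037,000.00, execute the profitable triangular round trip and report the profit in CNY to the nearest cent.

Profit: CNY 6,574.19

Profitable loop is CNY → NOK → JPY → CNY:
CNY 1,037,000.00 ÷ 0.7152 = NOK 1,449,944.07
NOK 1,449,944.07 × 12.07 = JPY 17,500,825
JPY 17,500,825 × 0.05963 = CNY 1,043,574.19
Profit = CNY 1,043,574.19 − CNY 1,037,000.00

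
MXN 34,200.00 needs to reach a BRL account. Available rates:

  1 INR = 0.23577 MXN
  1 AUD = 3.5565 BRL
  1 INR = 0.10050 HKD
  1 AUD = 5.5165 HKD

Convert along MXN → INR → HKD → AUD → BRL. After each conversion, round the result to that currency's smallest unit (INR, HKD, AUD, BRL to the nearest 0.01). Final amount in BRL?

BRL 9,398.58

MXN 34,200.00 ÷ 0.23577 = INR 145,056.62
INR 145,056.62 × 0.10050 = HKD 14,578.19
HKD 14,578.19 ÷ 5.5165 = AUD 2,642.65
AUD 2,642.65 × 3.5565 = BRL 9,398.58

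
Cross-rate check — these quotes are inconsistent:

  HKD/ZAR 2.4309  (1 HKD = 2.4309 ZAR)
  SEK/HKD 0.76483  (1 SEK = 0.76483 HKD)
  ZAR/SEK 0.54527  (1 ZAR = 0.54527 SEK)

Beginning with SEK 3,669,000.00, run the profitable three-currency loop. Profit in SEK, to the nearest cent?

Profitable loop is SEK → HKD → ZAR → SEK:
SEK 3,669,000.00 × 0.76483 = HKD 2,806,161.27
HKD 2,806,161.27 × 2.4309 = ZAR 6,821,497.43
ZAR 6,821,497.43 × 0.54527 = SEK 3,719,557.90
Profit = SEK 3,719,557.90 − SEK 3,669,000.00

Profit: SEK 50,557.90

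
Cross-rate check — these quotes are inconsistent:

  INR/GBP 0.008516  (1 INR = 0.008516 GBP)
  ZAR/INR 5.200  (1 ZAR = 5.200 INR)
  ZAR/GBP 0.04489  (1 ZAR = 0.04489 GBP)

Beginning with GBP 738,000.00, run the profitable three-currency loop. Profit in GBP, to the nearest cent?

Profitable loop is GBP → INR → ZAR → GBP:
GBP 738,000.00 ÷ 0.008516 = INR 86,660,403.95
INR 86,660,403.95 ÷ 5.200 = ZAR 16,665,462.30
ZAR 16,665,462.30 × 0.04489 = GBP 748,112.60
Profit = GBP 748,112.60 − GBP 738,000.00

Profit: GBP 10,112.60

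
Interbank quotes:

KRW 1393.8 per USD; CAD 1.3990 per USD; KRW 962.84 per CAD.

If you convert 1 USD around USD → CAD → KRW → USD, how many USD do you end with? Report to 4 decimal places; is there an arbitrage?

0.9664 (arbitrage exists)

Around USD → CAD → KRW → USD: 1 × 1.3990 × 962.84 ÷ 1393.8 = 0.966432
Product < 1; profitable direction is USD → KRW → CAD → USD.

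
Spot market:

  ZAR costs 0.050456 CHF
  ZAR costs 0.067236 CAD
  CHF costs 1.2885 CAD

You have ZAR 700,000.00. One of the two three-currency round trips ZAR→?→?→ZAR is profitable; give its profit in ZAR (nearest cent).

Profitable loop is ZAR → CAD → CHF → ZAR:
ZAR 700,000.00 × 0.067236 = CAD 47,065.20
CAD 47,065.20 ÷ 1.2885 = CHF 36,527.12
CHF 36,527.12 ÷ 0.050456 = ZAR 723,940.16
Profit = ZAR 723,940.16 − ZAR 700,000.00

Profit: ZAR 23,940.16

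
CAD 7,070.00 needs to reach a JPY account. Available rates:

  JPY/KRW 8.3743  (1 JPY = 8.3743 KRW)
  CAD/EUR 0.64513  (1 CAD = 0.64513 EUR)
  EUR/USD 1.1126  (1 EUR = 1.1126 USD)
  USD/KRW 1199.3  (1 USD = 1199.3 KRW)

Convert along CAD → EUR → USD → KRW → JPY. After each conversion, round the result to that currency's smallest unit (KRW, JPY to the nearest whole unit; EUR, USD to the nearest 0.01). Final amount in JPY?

JPY 726,751

CAD 7,070.00 × 0.64513 = EUR 4,561.07
EUR 4,561.07 × 1.1126 = USD 5,074.65
USD 5,074.65 × 1199.3 = KRW 6,086,028
KRW 6,086,028 ÷ 8.3743 = JPY 726,751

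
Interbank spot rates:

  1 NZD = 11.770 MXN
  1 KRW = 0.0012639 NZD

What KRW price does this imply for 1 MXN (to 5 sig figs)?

MXN/KRW = 67.222

1 MXN ÷ 11.770 = 0.0849618 NZD
0.0849618 NZD ÷ 0.0012639 = 67.2219 KRW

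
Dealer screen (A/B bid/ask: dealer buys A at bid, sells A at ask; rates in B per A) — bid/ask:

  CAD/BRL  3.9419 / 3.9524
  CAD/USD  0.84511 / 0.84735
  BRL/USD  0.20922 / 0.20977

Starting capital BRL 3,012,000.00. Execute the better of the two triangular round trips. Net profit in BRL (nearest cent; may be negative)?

Best loop BRL → CAD → USD → BRL:
BRL 3,012,000.00 ÷ 3.9524 (buy CAD at ask) = CAD 762,068.62
CAD 762,068.62 × 0.84511 (sell CAD at bid) = USD 644,031.81
USD 644,031.81 ÷ 0.20977 (buy BRL at ask) = BRL 3,070,180.71

Net profit: BRL 58,180.71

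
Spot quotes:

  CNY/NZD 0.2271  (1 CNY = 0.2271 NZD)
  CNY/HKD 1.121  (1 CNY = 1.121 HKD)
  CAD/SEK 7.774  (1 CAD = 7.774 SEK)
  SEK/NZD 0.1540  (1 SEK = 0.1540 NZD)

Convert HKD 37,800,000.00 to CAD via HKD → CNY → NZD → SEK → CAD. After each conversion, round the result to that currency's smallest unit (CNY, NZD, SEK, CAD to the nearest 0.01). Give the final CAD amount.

HKD 37,800,000.00 ÷ 1.121 = CNY 33,719,892.95
CNY 33,719,892.95 × 0.2271 = NZD 7,657,787.69
NZD 7,657,787.69 ÷ 0.1540 = SEK 49,725,894.09
SEK 49,725,894.09 ÷ 7.774 = CAD 6,396,436.08

CAD 6,396,436.08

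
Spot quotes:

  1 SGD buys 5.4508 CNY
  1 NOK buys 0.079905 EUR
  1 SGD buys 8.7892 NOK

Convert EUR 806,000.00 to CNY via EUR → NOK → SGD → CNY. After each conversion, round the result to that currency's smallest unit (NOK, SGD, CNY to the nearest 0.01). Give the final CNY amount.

EUR 806,000.00 ÷ 0.079905 = NOK 10,086,978.29
NOK 10,086,978.29 ÷ 8.7892 = SGD 1,147,656.02
SGD 1,147,656.02 × 5.4508 = CNY 6,255,643.43

CNY 6,255,643.43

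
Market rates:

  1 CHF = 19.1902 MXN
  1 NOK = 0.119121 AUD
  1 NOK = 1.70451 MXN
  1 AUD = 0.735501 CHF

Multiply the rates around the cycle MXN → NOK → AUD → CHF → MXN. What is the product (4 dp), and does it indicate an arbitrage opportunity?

0.9864 (arbitrage exists)

Around MXN → NOK → AUD → CHF → MXN: 1 ÷ 1.70451 × 0.119121 × 0.735501 × 19.1902 = 0.986397
Product < 1; profitable direction is MXN → CHF → AUD → NOK → MXN.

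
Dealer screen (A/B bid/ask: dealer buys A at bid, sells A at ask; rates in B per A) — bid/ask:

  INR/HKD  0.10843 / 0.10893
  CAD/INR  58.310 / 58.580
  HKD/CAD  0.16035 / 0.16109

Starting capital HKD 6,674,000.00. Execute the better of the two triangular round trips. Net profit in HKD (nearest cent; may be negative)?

Best loop HKD → CAD → INR → HKD:
HKD 6,674,000.00 × 0.16035 (sell HKD at bid) = CAD 1,070,175.90
CAD 1,070,175.90 × 58.310 (sell CAD at bid) = INR 62,401,956.73
INR 62,401,956.73 × 0.10843 (sell INR at bid) = HKD 6,766,244.17

Net profit: HKD 92,244.17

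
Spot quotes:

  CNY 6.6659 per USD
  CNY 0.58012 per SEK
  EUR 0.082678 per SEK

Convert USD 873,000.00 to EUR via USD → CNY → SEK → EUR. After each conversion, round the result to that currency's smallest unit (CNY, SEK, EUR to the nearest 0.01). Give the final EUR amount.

EUR 829,363.97

USD 873,000.00 × 6.6659 = CNY 5,819,330.70
CNY 5,819,330.70 ÷ 0.58012 = SEK 10,031,253.36
SEK 10,031,253.36 × 0.082678 = EUR 829,363.97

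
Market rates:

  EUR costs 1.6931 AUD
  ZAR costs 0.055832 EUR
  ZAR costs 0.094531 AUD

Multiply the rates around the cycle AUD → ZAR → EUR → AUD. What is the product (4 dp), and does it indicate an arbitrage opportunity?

Around AUD → ZAR → EUR → AUD: 1 ÷ 0.094531 × 0.055832 × 1.6931 = 0.999981
Product ≈ 1 (deviation 0.002%, within rounding noise).

1.0000 (no arbitrage)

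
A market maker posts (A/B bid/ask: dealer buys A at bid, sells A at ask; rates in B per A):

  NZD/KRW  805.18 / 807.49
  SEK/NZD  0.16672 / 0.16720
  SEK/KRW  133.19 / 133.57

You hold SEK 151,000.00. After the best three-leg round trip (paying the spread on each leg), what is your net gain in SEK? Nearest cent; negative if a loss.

Best loop SEK → NZD → KRW → SEK:
SEK 151,000.00 × 0.16672 (sell SEK at bid) = NZD 25,174.72
NZD 25,174.72 × 805.18 (sell NZD at bid) = KRW 20,270,181
KRW 20,270,181 ÷ 133.57 (buy SEK at ask) = SEK 151,756.99

Net profit: SEK 756.99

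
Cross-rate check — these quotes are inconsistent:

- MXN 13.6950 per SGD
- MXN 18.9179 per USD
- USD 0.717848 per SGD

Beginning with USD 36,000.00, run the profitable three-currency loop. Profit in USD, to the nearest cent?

Profit: USD 304.39

Profitable loop is USD → SGD → MXN → USD:
USD 36,000.00 ÷ 0.717848 = SGD 50,149.89
SGD 50,149.89 × 13.6950 = MXN 686,802.78
MXN 686,802.78 ÷ 18.9179 = USD 36,304.39
Profit = USD 36,304.39 − USD 36,000.00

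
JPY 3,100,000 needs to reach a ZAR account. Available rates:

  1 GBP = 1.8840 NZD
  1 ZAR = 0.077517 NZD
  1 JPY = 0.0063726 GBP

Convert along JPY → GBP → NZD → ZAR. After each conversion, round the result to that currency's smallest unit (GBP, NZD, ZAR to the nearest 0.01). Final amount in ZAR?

ZAR 480,133.78

JPY 3,100,000 × 0.0063726 = GBP 19,755.06
GBP 19,755.06 × 1.8840 = NZD 37,218.53
NZD 37,218.53 ÷ 0.077517 = ZAR 480,133.78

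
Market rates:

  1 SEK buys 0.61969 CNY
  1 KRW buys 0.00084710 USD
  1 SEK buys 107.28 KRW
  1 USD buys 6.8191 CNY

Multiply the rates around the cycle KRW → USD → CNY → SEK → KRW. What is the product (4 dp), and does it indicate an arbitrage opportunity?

Around KRW → USD → CNY → SEK → KRW: 1 × 0.00084710 × 6.8191 ÷ 0.61969 × 107.28 = 1.000014
Product ≈ 1 (deviation 0.001%, within rounding noise).

1.0000 (no arbitrage)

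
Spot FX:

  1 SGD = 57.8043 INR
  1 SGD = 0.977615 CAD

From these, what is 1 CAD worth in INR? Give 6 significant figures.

CAD/INR = 59.1279

1 CAD ÷ 0.977615 = 1.0229 SGD
1.0229 SGD × 57.8043 = 59.1279 INR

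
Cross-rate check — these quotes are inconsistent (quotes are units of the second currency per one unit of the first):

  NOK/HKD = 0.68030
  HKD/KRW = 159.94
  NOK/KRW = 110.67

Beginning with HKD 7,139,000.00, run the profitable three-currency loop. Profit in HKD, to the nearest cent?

Profit: HKD 122,222.24

Profitable loop is HKD → NOK → KRW → HKD:
HKD 7,139,000.00 ÷ 0.68030 = NOK 10,493,899.75
NOK 10,493,899.75 × 110.67 = KRW 1,161,359,885
KRW 1,161,359,885 ÷ 159.94 = HKD 7,261,222.24
Profit = HKD 7,261,222.24 − HKD 7,139,000.00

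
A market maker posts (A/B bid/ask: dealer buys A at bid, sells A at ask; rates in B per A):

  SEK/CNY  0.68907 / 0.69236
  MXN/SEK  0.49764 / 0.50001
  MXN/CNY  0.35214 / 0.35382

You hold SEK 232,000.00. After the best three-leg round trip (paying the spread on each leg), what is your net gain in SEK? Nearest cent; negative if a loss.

Net profit: SEK 3,989.50

Best loop SEK → MXN → CNY → SEK:
SEK 232,000.00 ÷ 0.50001 (buy MXN at ask) = MXN 463,990.72
MXN 463,990.72 × 0.35214 (sell MXN at bid) = CNY 163,389.69
CNY 163,389.69 ÷ 0.69236 (buy SEK at ask) = SEK 235,989.50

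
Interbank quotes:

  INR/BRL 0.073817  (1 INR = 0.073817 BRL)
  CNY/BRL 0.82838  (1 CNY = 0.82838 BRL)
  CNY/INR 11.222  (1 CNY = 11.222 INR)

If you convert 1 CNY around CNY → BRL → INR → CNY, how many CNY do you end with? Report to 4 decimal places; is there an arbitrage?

Around CNY → BRL → INR → CNY: 1 × 0.82838 ÷ 0.073817 ÷ 11.222 = 1.000007
Product ≈ 1 (deviation 0.001%, within rounding noise).

1.0000 (no arbitrage)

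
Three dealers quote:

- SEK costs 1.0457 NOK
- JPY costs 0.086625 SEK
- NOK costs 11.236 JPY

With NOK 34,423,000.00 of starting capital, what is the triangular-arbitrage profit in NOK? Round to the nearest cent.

Profit: NOK 612,700.33

Profitable loop is NOK → JPY → SEK → NOK:
NOK 34,423,000.00 × 11.236 = JPY 386,776,828
JPY 386,776,828 × 0.086625 = SEK 33,504,542.73
SEK 33,504,542.73 × 1.0457 = NOK 35,035,700.33
Profit = NOK 35,035,700.33 − NOK 34,423,000.00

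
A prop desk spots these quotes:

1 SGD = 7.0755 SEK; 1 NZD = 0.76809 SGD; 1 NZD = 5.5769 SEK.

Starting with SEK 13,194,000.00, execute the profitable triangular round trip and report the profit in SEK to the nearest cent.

Profit: SEK 345,420.94

Profitable loop is SEK → SGD → NZD → SEK:
SEK 13,194,000.00 ÷ 7.0755 = SGD 1,864,744.54
SGD 1,864,744.54 ÷ 0.76809 = NZD 2,427,768.28
NZD 2,427,768.28 × 5.5769 = SEK 13,539,420.94
Profit = SEK 13,539,420.94 − SEK 13,194,000.00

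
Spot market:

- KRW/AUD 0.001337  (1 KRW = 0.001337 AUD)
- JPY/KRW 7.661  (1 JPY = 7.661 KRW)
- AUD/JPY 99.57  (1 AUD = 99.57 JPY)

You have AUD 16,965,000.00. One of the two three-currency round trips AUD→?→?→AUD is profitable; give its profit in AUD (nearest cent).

Profit: AUD 337,116.85

Profitable loop is AUD → JPY → KRW → AUD:
AUD 16,965,000.00 × 99.57 = JPY 1,689,205,050
JPY 1,689,205,050 × 7.661 = KRW 12,940,999,888
KRW 12,940,999,888 × 0.001337 = AUD 17,302,116.85
Profit = AUD 17,302,116.85 − AUD 16,965,000.00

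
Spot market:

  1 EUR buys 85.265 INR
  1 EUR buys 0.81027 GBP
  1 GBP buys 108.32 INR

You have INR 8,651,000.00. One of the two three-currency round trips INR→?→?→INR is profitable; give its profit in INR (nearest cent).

Profit: INR 254,000.06

Profitable loop is INR → EUR → GBP → INR:
INR 8,651,000.00 ÷ 85.265 = EUR 101,460.15
EUR 101,460.15 × 0.81027 = GBP 82,210.12
GBP 82,210.12 × 108.32 = INR 8,905,000.06
Profit = INR 8,905,000.06 − INR 8,651,000.00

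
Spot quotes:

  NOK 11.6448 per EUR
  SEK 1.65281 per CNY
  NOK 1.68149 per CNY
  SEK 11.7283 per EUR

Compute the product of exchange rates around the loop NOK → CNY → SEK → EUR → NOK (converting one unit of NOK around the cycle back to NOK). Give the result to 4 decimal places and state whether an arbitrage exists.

0.9759 (arbitrage exists)

Around NOK → CNY → SEK → EUR → NOK: 1 ÷ 1.68149 × 1.65281 ÷ 11.7283 × 11.6448 = 0.975946
Product < 1; profitable direction is NOK → EUR → SEK → CNY → NOK.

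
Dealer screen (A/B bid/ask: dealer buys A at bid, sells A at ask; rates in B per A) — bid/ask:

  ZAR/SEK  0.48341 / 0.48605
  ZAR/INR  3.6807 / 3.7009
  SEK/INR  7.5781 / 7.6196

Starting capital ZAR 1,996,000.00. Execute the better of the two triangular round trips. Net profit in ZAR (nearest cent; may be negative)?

Net result: ZAR -12,291.58 (no profitable arbitrage after spreads)

Best loop ZAR → INR → SEK → ZAR:
ZAR 1,996,000.00 × 3.6807 (sell ZAR at bid) = INR 7,346,677.20
INR 7,346,677.20 ÷ 7.6196 (buy SEK at ask) = SEK 964,181.48
SEK 964,181.48 ÷ 0.48605 (buy ZAR at ask) = ZAR 1,983,708.42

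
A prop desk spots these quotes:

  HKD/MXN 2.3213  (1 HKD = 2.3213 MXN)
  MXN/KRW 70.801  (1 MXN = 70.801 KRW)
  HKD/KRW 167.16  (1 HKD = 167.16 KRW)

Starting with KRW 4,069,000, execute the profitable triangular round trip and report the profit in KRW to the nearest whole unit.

Profit: KRW 69,561

Profitable loop is KRW → MXN → HKD → KRW:
KRW 4,069,000 ÷ 70.801 = MXN 57,470.94
MXN 57,470.94 ÷ 2.3213 = HKD 24,758.08
HKD 24,758.08 × 167.16 = KRW 4,138,561
Profit = KRW 4,138,561 − KRW 4,069,000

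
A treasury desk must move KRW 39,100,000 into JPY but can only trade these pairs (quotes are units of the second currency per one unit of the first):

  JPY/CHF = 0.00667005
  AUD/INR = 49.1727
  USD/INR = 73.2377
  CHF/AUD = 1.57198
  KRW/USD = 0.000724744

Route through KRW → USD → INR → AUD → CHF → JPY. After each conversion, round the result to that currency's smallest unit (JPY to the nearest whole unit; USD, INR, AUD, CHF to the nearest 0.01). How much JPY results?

JPY 4,025,279

KRW 39,100,000 × 0.000724744 = USD 28,337.49
USD 28,337.49 × 73.2377 = INR 2,075,372.59
INR 2,075,372.59 ÷ 49.1727 = AUD 42,205.79
AUD 42,205.79 ÷ 1.57198 = CHF 26,848.81
CHF 26,848.81 ÷ 0.00667005 = JPY 4,025,279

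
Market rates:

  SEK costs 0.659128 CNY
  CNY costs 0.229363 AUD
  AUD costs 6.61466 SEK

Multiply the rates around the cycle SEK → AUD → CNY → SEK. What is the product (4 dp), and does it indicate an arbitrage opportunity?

1.0000 (no arbitrage)

Around SEK → AUD → CNY → SEK: 1 ÷ 6.61466 ÷ 0.229363 ÷ 0.659128 = 0.999999
Product ≈ 1 (deviation 0.000%, within rounding noise).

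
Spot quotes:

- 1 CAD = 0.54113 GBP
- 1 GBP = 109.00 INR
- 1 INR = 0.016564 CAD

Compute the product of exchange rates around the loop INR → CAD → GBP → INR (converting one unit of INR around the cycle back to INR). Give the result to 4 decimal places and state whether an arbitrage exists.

0.9770 (arbitrage exists)

Around INR → CAD → GBP → INR: 1 × 0.016564 × 0.54113 × 109.00 = 0.976997
Product < 1; profitable direction is INR → GBP → CAD → INR.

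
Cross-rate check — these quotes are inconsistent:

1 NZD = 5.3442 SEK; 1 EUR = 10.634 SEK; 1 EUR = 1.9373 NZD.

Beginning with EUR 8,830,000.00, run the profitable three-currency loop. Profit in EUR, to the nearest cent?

Profit: EUR 239,383.75

Profitable loop is EUR → SEK → NZD → EUR:
EUR 8,830,000.00 × 10.634 = SEK 93,898,220.00
SEK 93,898,220.00 ÷ 5.3442 = NZD 17,570,117.14
NZD 17,570,117.14 ÷ 1.9373 = EUR 9,069,383.75
Profit = EUR 9,069,383.75 − EUR 8,830,000.00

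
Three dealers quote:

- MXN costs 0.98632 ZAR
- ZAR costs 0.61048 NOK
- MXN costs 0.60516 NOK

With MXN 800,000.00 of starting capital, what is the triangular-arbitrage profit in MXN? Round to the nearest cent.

Profit: MXN 4,027.53

Profitable loop is MXN → NOK → ZAR → MXN:
MXN 800,000.00 × 0.60516 = NOK 484,128.00
NOK 484,128.00 ÷ 0.61048 = ZAR 793,028.44
ZAR 793,028.44 ÷ 0.98632 = MXN 804,027.53
Profit = MXN 804,027.53 − MXN 800,000.00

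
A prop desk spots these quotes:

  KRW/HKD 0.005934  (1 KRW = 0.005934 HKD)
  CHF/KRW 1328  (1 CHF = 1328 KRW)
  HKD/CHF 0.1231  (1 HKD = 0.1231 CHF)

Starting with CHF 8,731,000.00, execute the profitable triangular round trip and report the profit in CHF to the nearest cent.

Profitable loop is CHF → HKD → KRW → CHF:
CHF 8,731,000.00 ÷ 0.1231 = HKD 70,926,076.36
HKD 70,926,076.36 ÷ 0.005934 = KRW 11,952,490,118
KRW 11,952,490,118 ÷ 1328 = CHF 9,000,369.06
Profit = CHF 9,000,369.06 − CHF 8,731,000.00

Profit: CHF 269,369.06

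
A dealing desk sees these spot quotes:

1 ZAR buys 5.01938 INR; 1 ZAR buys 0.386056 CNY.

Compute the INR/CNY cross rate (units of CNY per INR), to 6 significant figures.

INR/CNY = 0.0769131

1 INR ÷ 5.01938 = 0.199228 ZAR
0.199228 ZAR × 0.386056 = 0.0769131 CNY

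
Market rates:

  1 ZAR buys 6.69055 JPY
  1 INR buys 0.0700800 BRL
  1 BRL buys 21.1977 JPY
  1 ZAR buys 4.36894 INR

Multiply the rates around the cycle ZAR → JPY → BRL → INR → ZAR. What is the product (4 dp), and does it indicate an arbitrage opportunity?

1.0309 (arbitrage exists)

Around ZAR → JPY → BRL → INR → ZAR: 1 × 6.69055 ÷ 21.1977 ÷ 0.0700800 ÷ 4.36894 = 1.030868
Product > 1; profitable direction is ZAR → JPY → BRL → INR → ZAR.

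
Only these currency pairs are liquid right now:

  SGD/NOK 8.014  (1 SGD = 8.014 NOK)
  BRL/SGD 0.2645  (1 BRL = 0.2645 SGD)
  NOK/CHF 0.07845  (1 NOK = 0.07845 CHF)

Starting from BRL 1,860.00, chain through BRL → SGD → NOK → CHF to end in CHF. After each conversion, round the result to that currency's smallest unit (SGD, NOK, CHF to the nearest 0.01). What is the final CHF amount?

BRL 1,860.00 × 0.2645 = SGD 491.97
SGD 491.97 × 8.014 = NOK 3,942.65
NOK 3,942.65 × 0.07845 = CHF 309.30

CHF 309.30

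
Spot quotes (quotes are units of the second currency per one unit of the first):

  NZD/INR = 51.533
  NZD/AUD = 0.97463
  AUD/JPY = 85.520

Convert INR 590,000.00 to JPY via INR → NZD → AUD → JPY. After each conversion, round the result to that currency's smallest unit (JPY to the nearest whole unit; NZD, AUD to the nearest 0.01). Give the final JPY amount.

INR 590,000.00 ÷ 51.533 = NZD 11,448.97
NZD 11,448.97 × 0.97463 = AUD 11,158.51
AUD 11,158.51 × 85.520 = JPY 954,276

JPY 954,276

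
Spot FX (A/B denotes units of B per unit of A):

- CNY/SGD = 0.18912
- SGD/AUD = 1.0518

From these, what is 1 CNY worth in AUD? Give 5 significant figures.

CNY/AUD = 0.19892

1 CNY × 0.18912 = 0.18912 SGD
0.18912 SGD × 1.0518 = 0.198916 AUD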